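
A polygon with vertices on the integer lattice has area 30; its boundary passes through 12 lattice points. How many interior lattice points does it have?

25

From Pick's theorem, I = A − B/2 + 1 = 30 − 12/2 + 1 = 25.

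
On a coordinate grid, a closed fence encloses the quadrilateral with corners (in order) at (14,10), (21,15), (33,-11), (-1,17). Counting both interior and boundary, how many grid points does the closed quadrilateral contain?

The shoelace formula gives twice the area as |(14·15 − 21·10) + (21·(-11) − 33·15) + (33·17 − (-1)·(-11)) + ((-1)·10 − 14·17)| = 424, so the area is 212.
The number of boundary lattice points is Σ gcd(|Δx|,|Δy|) = gcd(7,5) + gcd(12,26) + gcd(34,28) + gcd(15,7) = 1+2+2+1 = 6.
Pick's theorem gives I = A − B/2 + 1 = 212 − 6/2 + 1 = 210, so the closed region contains I + B = 210 + 6 = 216 lattice points.

216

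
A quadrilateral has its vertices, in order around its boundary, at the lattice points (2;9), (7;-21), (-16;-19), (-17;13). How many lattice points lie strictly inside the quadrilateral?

By the shoelace formula, twice the signed area is |(2·(-21) − 7·9) + (7·(-19) − (-16)·(-21)) + ((-16)·13 − (-17)·(-19)) + ((-17)·9 − 2·13)| = 1284, so the area is 642.
Summing gcd(|Δx|,|Δy|) over the edges gives the boundary count: gcd(5,30) + gcd(23,2) + gcd(1,32) + gcd(19,4) = 5+1+1+1 = 8.
Pick's theorem gives I = A − B/2 + 1 = 642 − 8/2 + 1 = 639.

639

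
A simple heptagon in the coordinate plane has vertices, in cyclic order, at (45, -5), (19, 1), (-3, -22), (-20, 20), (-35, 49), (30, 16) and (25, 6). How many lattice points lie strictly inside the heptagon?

1845

Using the shoelace formula, 2A = |[45·1 − 19·(-5)] + [19·(-22) − (-3)·1] + [(-3)·20 − (-20)·(-22)] + [(-20)·49 − (-35)·20] + [(-35)·16 − 30·49] + [30·6 − 25·16] + [25·(-5) − 45·6]| = 3700, so the area is 1850.
Along each edge there are gcd(|Δx|,|Δy|)+1 lattice points, so counting each shared vertex once the boundary has gcd(26,6) + gcd(22,23) + gcd(17,42) + gcd(15,29) + gcd(65,33) + gcd(5,10) + gcd(20,11) = 2+1+1+1+1+5+1 = 12.
Pick's theorem gives I = A − B/2 + 1 = 1850 − 12/2 + 1 = 1845.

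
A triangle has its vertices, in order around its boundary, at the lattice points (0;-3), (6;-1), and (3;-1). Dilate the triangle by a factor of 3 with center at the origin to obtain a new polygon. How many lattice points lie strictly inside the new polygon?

Using the shoelace formula, 2A = |(0·(-1) − 6·(-3)) + (6·(-1) − 3·(-1)) + (3·(-3) − 0·(-1))| = 6, so the area is 3.
Along each edge there are gcd(|Δx|,|Δy|)+1 lattice points, so counting each shared vertex once the boundary has gcd(6,2) + gcd(3,0) + gcd(3,2) = 2+3+1 = 6.
Scaling by 3 multiplies the area by 3² = 9 (so the new area is 27) and multiplies the boundary lattice-point count by 3, giving 18.
By Pick's theorem, the interior count of the dilated polygon is 27 − 18/2 + 1 = 19.

19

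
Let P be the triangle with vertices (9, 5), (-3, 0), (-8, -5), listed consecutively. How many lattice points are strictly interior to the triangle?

By the shoelace formula, twice the signed area is |[9·0 − (-3)·5] + [(-3)·(-5) − (-8)·0] + [(-8)·5 − 9·(-5)]| = 35, so the area is 17.5.
The number of boundary lattice points is Σ gcd(|Δx|,|Δy|) = gcd(12,5) + gcd(5,5) + gcd(17,10) = 1+5+1 = 7.
Pick's theorem gives I = A − B/2 + 1 = 17.5 − 7/2 + 1 = 15.

15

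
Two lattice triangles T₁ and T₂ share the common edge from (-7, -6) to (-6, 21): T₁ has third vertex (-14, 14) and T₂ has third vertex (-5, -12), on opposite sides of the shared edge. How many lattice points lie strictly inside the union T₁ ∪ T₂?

The union is the simple quadrilateral with vertices (-7, -6), (-14, 14), (-6, 21), (-5, -12) in order.
By the shoelace formula, twice the signed area is |[(-7)·14 − (-14)·(-6)] + [(-14)·21 − (-6)·14] + [(-6)·(-12) − (-5)·21] + [(-5)·(-6) − (-7)·(-12)]| = 269, so the area is 269/2.
The number of boundary lattice points is Σ gcd(|Δx|,|Δy|) = gcd(7,20) + gcd(8,7) + gcd(1,33) + gcd(2,6) = 1+1+1+2 = 5.
By Pick's theorem I = A − B/2 + 1 = 269/2 − 5/2 + 1 = 133.

133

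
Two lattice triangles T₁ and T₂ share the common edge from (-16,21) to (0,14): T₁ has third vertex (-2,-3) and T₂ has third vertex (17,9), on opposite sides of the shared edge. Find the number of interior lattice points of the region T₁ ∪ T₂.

The union is the simple quadrilateral with vertices (-16,21), (-2,-3), (0,14), (17,9) in order.
The shoelace formula gives twice the area as |[(-16)·(-3) − (-2)·21] + [(-2)·14 − 0·(-3)] + [0·9 − 17·14] + [17·21 − (-16)·9]| = 325, so the area is 325/2.
Summing gcd(|Δx|,|Δy|) over the edges gives the boundary count: gcd(14,24) + gcd(2,17) + gcd(17,5) + gcd(33,12) = 2+1+1+3 = 7.
By Pick's theorem I = A − B/2 + 1 = 325/2 − 7/2 + 1 = 160.

160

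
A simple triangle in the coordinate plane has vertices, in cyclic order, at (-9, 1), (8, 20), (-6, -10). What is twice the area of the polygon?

By the shoelace formula, twice the signed area is |((-9)·20 − 8·1) + (8·(-10) − (-6)·20) + ((-6)·1 − (-9)·(-10))| = 244, so the area is 122.

244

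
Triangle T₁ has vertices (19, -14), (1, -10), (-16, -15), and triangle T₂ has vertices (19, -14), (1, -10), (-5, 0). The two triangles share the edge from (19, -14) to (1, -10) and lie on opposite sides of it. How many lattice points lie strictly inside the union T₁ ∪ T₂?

The union is the simple quadrilateral with vertices (19, -14), (-16, -15), (1, -10), (-5, 0) in order.
The shoelace formula gives twice the area as |[19·(-15) − (-16)·(-14)] + [(-16)·(-10) − 1·(-15)] + [1·0 − (-5)·(-10)] + [(-5)·(-14) − 19·0]| = 314, so the area is 157.
Along each edge there are gcd(|Δx|,|Δy|)+1 lattice points, so counting each shared vertex once the boundary has gcd(35,1) + gcd(17,5) + gcd(6,10) + gcd(24,14) = 1+1+2+2 = 6.
By Pick's theorem I = A − B/2 + 1 = 157 − 6/2 + 1 = 155.

155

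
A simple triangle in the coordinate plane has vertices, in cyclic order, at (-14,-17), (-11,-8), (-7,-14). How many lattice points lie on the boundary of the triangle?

Along each edge there are gcd(|Δx|,|Δy|)+1 lattice points, so counting each shared vertex once the boundary has gcd(3,9) + gcd(4,6) + gcd(7,3) = 3+2+1 = 6.

6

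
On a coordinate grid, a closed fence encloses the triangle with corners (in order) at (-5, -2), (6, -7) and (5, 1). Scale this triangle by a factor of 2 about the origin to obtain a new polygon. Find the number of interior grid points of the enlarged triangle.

The shoelace formula gives twice the area as |[(-5)·(-7) − 6·(-2)] + [6·1 − 5·(-7)] + [5·(-2) − (-5)·1]| = 83, so the area is 83/2.
Along each edge there are gcd(|Δx|,|Δy|)+1 lattice points, so counting each shared vertex once the boundary has gcd(11,5) + gcd(1,8) + gcd(10,3) = 1+1+1 = 3.
Scaling by 2 multiplies the area by 2² = 4 (so the new area is 166) and multiplies the boundary lattice-point count by 2, giving 6.
By Pick's theorem, the interior count of the dilated polygon is 166 − 6/2 + 1 = 164.

164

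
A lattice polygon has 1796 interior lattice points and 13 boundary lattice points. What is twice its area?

3603

By Pick's theorem, A = I + B/2 − 1 = 1796 + 13/2 − 1 = 3603/2.
Hence 2A = 3603.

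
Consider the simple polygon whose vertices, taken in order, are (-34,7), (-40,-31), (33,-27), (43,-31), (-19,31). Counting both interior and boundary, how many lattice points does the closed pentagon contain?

The shoelace formula gives twice the area as |((-34)·(-31) − (-40)·7) + ((-40)·(-27) − 33·(-31)) + (33·(-31) − 43·(-27)) + (43·31 − (-19)·(-31)) + ((-19)·7 − (-34)·31)| = 5240, so the area is 2620.
Summing gcd(|Δx|,|Δy|) over the edges gives the boundary count: gcd(6,38) + gcd(73,4) + gcd(10,4) + gcd(62,62) + gcd(15,24) = 2+1+2+62+3 = 70.
Pick's theorem gives I = A − B/2 + 1 = 2620 − 70/2 + 1 = 2586, so the closed region contains I + B = 2586 + 70 = 2656 lattice points.

2656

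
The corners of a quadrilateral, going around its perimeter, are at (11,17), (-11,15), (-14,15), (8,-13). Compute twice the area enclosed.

738

Using the shoelace formula, 2A = |[11·15 − (-11)·17] + [(-11)·15 − (-14)·15] + [(-14)·(-13) − 8·15] + [8·17 − 11·(-13)]| = 738, so the area is 369.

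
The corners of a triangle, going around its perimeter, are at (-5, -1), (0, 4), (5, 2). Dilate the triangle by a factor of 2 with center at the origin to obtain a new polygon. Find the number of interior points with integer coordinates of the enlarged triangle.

64

Using the shoelace formula, 2A = |[(-5)·4 − 0·(-1)] + [0·2 − 5·4] + [5·(-1) − (-5)·2]| = 35, so the area is 17.5.
Along each edge there are gcd(|Δx|,|Δy|)+1 lattice points, so counting each shared vertex once the boundary has gcd(5,5) + gcd(5,2) + gcd(10,3) = 5+1+1 = 7.
Scaling by 2 multiplies the area by 2² = 4 (so the new area is 70) and multiplies the boundary lattice-point count by 2, giving 14.
By Pick's theorem, the interior count of the dilated polygon is 70 − 14/2 + 1 = 64.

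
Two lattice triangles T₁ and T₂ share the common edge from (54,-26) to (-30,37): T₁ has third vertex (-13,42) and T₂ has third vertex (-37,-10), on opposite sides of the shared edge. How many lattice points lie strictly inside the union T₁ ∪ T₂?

2939

The union is the simple quadrilateral with vertices (54,-26), (-13,42), (-30,37), (-37,-10) in order.
The shoelace formula gives twice the area as |[54·42 − (-13)·(-26)] + [(-13)·37 − (-30)·42] + [(-30)·(-10) − (-37)·37] + [(-37)·(-26) − 54·(-10)]| = 5880, so the area is 2940.
Along each edge there are gcd(|Δx|,|Δy|)+1 lattice points, so counting each shared vertex once the boundary has gcd(67,68) + gcd(17,5) + gcd(7,47) + gcd(91,16) = 1+1+1+1 = 4.
By Pick's theorem I = A − B/2 + 1 = 2940 − 4/2 + 1 = 2939.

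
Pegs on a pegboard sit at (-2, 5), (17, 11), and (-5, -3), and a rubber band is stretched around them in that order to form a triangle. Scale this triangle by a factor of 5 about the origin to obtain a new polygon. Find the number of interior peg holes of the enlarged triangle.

1666

Using the shoelace formula, 2A = |((-2)·11 − 17·5) + (17·(-3) − (-5)·11) + ((-5)·5 − (-2)·(-3))| = 134, so the area is 67.
Along each edge there are gcd(|Δx|,|Δy|)+1 lattice points, so counting each shared vertex once the boundary has gcd(19,6) + gcd(22,14) + gcd(3,8) = 1+2+1 = 4.
Scaling by 5 multiplies the area by 5² = 25 (so the new area is 1675) and multiplies the boundary lattice-point count by 5, giving 20.
By Pick's theorem, the interior count of the dilated polygon is 1675 − 20/2 + 1 = 1666.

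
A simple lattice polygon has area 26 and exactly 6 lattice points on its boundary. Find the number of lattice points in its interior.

Pick's theorem A = I + B/2 − 1 rearranges to I = A − B/2 + 1 = 26 − 6/2 + 1 = 24.

24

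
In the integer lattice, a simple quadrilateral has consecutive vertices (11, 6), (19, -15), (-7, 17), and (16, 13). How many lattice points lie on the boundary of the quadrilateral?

5

Summing gcd(|Δx|,|Δy|) over the edges gives the boundary count: gcd(8,21) + gcd(26,32) + gcd(23,4) + gcd(5,7) = 1+2+1+1 = 5.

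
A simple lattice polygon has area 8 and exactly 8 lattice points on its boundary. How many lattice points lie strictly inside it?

5

From Pick's theorem, I = A − B/2 + 1 = 8 − 8/2 + 1 = 5.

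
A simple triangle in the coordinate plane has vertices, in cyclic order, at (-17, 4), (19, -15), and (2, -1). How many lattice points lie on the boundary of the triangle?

The number of boundary lattice points is Σ gcd(|Δx|,|Δy|) = gcd(36,19) + gcd(17,14) + gcd(19,5) = 1+1+1 = 3.

3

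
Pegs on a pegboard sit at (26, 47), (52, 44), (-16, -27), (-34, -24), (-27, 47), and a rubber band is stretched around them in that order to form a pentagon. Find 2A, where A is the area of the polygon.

7271

Using the shoelace formula, 2A = |(26·44 − 52·47) + (52·(-27) − (-16)·44) + ((-16)·(-24) − (-34)·(-27)) + ((-34)·47 − (-27)·(-24)) + ((-27)·47 − 26·47)| = 7271, so the area is 7271/2.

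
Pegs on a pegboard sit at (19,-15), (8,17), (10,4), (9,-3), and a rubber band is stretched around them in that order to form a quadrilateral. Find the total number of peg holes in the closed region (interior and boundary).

84

Using the shoelace formula, 2A = |[19·17 − 8·(-15)] + [8·4 − 10·17] + [10·(-3) − 9·4] + [9·(-15) − 19·(-3)]| = 161, so the area is 80.5.
The number of boundary lattice points is Σ gcd(|Δx|,|Δy|) = gcd(11,32) + gcd(2,13) + gcd(1,7) + gcd(10,12) = 1+1+1+2 = 5.
Pick's theorem gives I = A − B/2 + 1 = 80.5 − 5/2 + 1 = 79, so the closed region contains I + B = 79 + 5 = 84 lattice points.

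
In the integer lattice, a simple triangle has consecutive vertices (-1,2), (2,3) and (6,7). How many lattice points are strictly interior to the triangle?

Using the shoelace formula, 2A = |((-1)·3 − 2·2) + (2·7 − 6·3) + (6·2 − (-1)·7)| = 8, so the area is 4.
The number of boundary lattice points is Σ gcd(|Δx|,|Δy|) = gcd(3,1) + gcd(4,4) + gcd(7,5) = 1+4+1 = 6.
Pick's theorem gives I = A − B/2 + 1 = 4 − 6/2 + 1 = 2.

2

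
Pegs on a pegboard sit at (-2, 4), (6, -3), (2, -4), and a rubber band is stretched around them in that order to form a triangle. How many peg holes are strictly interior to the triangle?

16

The shoelace formula gives twice the area as |[(-2)·(-3) − 6·4] + [6·(-4) − 2·(-3)] + [2·4 − (-2)·(-4)]| = 36, so the area is 18.
The number of boundary lattice points is Σ gcd(|Δx|,|Δy|) = gcd(8,7) + gcd(4,1) + gcd(4,8) = 1+1+4 = 6.
Pick's theorem gives I = A − B/2 + 1 = 18 − 6/2 + 1 = 16.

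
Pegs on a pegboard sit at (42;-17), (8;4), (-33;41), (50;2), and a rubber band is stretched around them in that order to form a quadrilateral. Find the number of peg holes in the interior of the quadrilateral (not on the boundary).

The shoelace formula gives twice the area as |[42·4 − 8·(-17)] + [8·41 − (-33)·4] + [(-33)·2 − 50·41] + [50·(-17) − 42·2]| = 2286, so the area is 1143.
Along each edge there are gcd(|Δx|,|Δy|)+1 lattice points, so counting each shared vertex once the boundary has gcd(34,21) + gcd(41,37) + gcd(83,39) + gcd(8,19) = 1+1+1+1 = 4.
Pick's theorem gives I = A − B/2 + 1 = 1143 − 4/2 + 1 = 1142.

1142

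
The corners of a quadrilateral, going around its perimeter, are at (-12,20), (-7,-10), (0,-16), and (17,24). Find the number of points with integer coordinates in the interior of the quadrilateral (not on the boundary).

633

Using the shoelace formula, 2A = |[(-12)·(-10) − (-7)·20] + [(-7)·(-16) − 0·(-10)] + [0·24 − 17·(-16)] + [17·20 − (-12)·24]| = 1272, so the area is 636.
Summing gcd(|Δx|,|Δy|) over the edges gives the boundary count: gcd(5,30) + gcd(7,6) + gcd(17,40) + gcd(29,4) = 5+1+1+1 = 8.
By Pick's theorem A = I + B/2 − 1, so I = 636 − 8/2 + 1 = 633.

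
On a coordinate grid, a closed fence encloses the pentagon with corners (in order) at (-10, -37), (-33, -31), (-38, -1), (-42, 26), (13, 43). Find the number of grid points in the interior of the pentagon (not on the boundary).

By the shoelace formula, twice the signed area is |((-10)·(-31) − (-33)·(-37)) + ((-33)·(-1) − (-38)·(-31)) + ((-38)·26 − (-42)·(-1)) + ((-42)·43 − 13·26) + (13·(-37) − (-10)·43)| = 5281, so the area is 2640.5.
Summing gcd(|Δx|,|Δy|) over the edges gives the boundary count: gcd(23,6) + gcd(5,30) + gcd(4,27) + gcd(55,17) + gcd(23,80) = 1+5+1+1+1 = 9.
By Pick's theorem A = I + B/2 − 1, so I = 2640.5 − 9/2 + 1 = 2637.

2637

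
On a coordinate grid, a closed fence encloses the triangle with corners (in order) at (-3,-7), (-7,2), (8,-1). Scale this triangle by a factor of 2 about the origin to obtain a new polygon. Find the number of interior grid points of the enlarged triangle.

Using the shoelace formula, 2A = |((-3)·2 − (-7)·(-7)) + ((-7)·(-1) − 8·2) + (8·(-7) − (-3)·(-1))| = 123, so the area is 123/2.
Along each edge there are gcd(|Δx|,|Δy|)+1 lattice points, so counting each shared vertex once the boundary has gcd(4,9) + gcd(15,3) + gcd(11,6) = 1+3+1 = 5.
Scaling by 2 multiplies the area by 2² = 4 (so the new area is 246) and multiplies the boundary lattice-point count by 2, giving 10.
By Pick's theorem, the interior count of the dilated polygon is 246 − 10/2 + 1 = 242.

242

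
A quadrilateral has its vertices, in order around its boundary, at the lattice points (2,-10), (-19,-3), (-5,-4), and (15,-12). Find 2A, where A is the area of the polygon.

141

Using the shoelace formula, 2A = |[2·(-3) − (-19)·(-10)] + [(-19)·(-4) − (-5)·(-3)] + [(-5)·(-12) − 15·(-4)] + [15·(-10) − 2·(-12)]| = 141, so the area is 141/2.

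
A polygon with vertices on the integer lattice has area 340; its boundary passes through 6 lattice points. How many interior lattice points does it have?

338

From Pick's theorem, I = A − B/2 + 1 = 340 − 6/2 + 1 = 338.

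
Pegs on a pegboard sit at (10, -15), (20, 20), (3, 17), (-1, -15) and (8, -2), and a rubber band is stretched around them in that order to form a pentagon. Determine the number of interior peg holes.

By the shoelace formula, twice the signed area is |[10·20 − 20·(-15)] + [20·17 − 3·20] + [3·(-15) − (-1)·17] + [(-1)·(-2) − 8·(-15)] + [8·(-15) − 10·(-2)]| = 774, so the area is 387.
Summing gcd(|Δx|,|Δy|) over the edges gives the boundary count: gcd(10,35) + gcd(17,3) + gcd(4,32) + gcd(9,13) + gcd(2,13) = 5+1+4+1+1 = 12.
By Pick's theorem A = I + B/2 − 1, so I = 387 − 12/2 + 1 = 382.

382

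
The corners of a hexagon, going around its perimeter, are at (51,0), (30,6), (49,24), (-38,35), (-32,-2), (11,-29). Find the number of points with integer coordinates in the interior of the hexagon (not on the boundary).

By the shoelace formula, twice the signed area is |[51·6 − 30·0] + [30·24 − 49·6] + [49·35 − (-38)·24] + [(-38)·(-2) − (-32)·35] + [(-32)·(-29) − 11·(-2)] + [11·0 − 51·(-29)]| = 6984, so the area is 3492.
The number of boundary lattice points is Σ gcd(|Δx|,|Δy|) = gcd(21,6) + gcd(19,18) + gcd(87,11) + gcd(6,37) + gcd(43,27) + gcd(40,29) = 3+1+1+1+1+1 = 8.
Pick's theorem gives I = A − B/2 + 1 = 3492 − 8/2 + 1 = 3489.

3489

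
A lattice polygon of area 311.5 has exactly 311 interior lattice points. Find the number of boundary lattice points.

Pick's theorem gives A = I + B/2 − 1, so B = 2(A − I + 1) = 2(311.5 − 311 + 1) = 3.

3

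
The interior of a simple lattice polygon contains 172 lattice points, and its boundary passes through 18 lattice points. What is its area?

Pick's theorem states A = I + B/2 − 1, so A = 172 + 18/2 − 1 = 180.

180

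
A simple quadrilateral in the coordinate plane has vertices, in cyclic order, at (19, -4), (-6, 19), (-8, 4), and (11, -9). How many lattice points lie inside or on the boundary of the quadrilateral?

By the shoelace formula, twice the signed area is |(19·19 − (-6)·(-4)) + ((-6)·4 − (-8)·19) + ((-8)·(-9) − 11·4) + (11·(-4) − 19·(-9))| = 620, so the area is 310.
Summing gcd(|Δx|,|Δy|) over the edges gives the boundary count: gcd(25,23) + gcd(2,15) + gcd(19,13) + gcd(8,5) = 1+1+1+1 = 4.
Pick's theorem gives I = A − B/2 + 1 = 310 − 4/2 + 1 = 309, so the closed region contains I + B = 309 + 4 = 313 lattice points.

313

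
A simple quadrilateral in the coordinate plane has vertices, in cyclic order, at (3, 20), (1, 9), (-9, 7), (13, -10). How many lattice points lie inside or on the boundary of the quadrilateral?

Using the shoelace formula, 2A = |(3·9 − 1·20) + (1·7 − (-9)·9) + ((-9)·(-10) − 13·7) + (13·20 − 3·(-10))| = 384, so the area is 192.
The number of boundary lattice points is Σ gcd(|Δx|,|Δy|) = gcd(2,11) + gcd(10,2) + gcd(22,17) + gcd(10,30) = 1+2+1+10 = 14.
Pick's theorem gives I = A − B/2 + 1 = 192 − 14/2 + 1 = 186, so the closed region contains I + B = 186 + 14 = 200 lattice points.

200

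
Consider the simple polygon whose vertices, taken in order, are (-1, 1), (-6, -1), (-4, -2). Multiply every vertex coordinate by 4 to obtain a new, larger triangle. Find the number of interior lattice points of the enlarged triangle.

Using the shoelace formula, 2A = |((-1)·(-1) − (-6)·1) + ((-6)·(-2) − (-4)·(-1)) + ((-4)·1 − (-1)·(-2))| = 9, so the area is 4.5.
Summing gcd(|Δx|,|Δy|) over the edges gives the boundary count: gcd(5,2) + gcd(2,1) + gcd(3,3) = 1+1+3 = 5.
Scaling by 4 multiplies the area by 4² = 16 (so the new area is 72) and multiplies the boundary lattice-point count by 4, giving 20.
By Pick's theorem, the interior count of the dilated polygon is 72 − 20/2 + 1 = 63.

63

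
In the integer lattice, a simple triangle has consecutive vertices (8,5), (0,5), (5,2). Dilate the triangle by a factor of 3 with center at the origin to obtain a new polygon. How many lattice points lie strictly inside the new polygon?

91

By the shoelace formula, twice the signed area is |(8·5 − 0·5) + (0·2 − 5·5) + (5·5 − 8·2)| = 24, so the area is 12.
Summing gcd(|Δx|,|Δy|) over the edges gives the boundary count: gcd(8,0) + gcd(5,3) + gcd(3,3) = 8+1+3 = 12.
Scaling by 3 multiplies the area by 3² = 9 (so the new area is 108) and multiplies the boundary lattice-point count by 3, giving 36.
By Pick's theorem, the interior count of the dilated polygon is 108 − 36/2 + 1 = 91.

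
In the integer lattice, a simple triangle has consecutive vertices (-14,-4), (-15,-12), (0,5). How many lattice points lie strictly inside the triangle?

The shoelace formula gives twice the area as |((-14)·(-12) − (-15)·(-4)) + ((-15)·5 − 0·(-12)) + (0·(-4) − (-14)·5)| = 103, so the area is 51.5.
Summing gcd(|Δx|,|Δy|) over the edges gives the boundary count: gcd(1,8) + gcd(15,17) + gcd(14,9) = 1+1+1 = 3.
By Pick's theorem A = I + B/2 − 1, so I = 51.5 − 3/2 + 1 = 51.

51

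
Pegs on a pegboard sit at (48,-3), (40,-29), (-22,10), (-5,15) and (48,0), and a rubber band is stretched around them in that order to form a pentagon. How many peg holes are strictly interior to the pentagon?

Using the shoelace formula, 2A = |[48·(-29) − 40·(-3)] + [40·10 − (-22)·(-29)] + [(-22)·15 − (-5)·10] + [(-5)·0 − 48·15] + [48·(-3) − 48·0]| = 2654, so the area is 1327.
The number of boundary lattice points is Σ gcd(|Δx|,|Δy|) = gcd(8,26) + gcd(62,39) + gcd(17,5) + gcd(53,15) + gcd(0,3) = 2+1+1+1+3 = 8.
By Pick's theorem A = I + B/2 − 1, so I = 1327 − 8/2 + 1 = 1324.

1324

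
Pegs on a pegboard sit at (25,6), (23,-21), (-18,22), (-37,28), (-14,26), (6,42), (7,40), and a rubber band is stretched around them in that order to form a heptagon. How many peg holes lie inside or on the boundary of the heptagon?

1282

By the shoelace formula, twice the signed area is |[25·(-21) − 23·6] + [23·22 − (-18)·(-21)] + [(-18)·28 − (-37)·22] + [(-37)·26 − (-14)·28] + [(-14)·42 − 6·26] + [6·40 − 7·42] + [7·6 − 25·40]| = 2551, so the area is 1275.5.
The number of boundary lattice points is Σ gcd(|Δx|,|Δy|) = gcd(2,27) + gcd(41,43) + gcd(19,6) + gcd(23,2) + gcd(20,16) + gcd(1,2) + gcd(18,34) = 1+1+1+1+4+1+2 = 11.
Pick's theorem gives I = A − B/2 + 1 = 1275.5 − 11/2 + 1 = 1271, so the closed region contains I + B = 1271 + 11 = 1282 lattice points.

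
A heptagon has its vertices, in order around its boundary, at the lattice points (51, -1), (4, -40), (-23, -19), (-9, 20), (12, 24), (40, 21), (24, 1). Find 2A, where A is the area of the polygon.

Using the shoelace formula, 2A = |[51·(-40) − 4·(-1)] + [4·(-19) − (-23)·(-40)] + [(-23)·20 − (-9)·(-19)] + [(-9)·24 − 12·20] + [12·21 − 40·24] + [40·1 − 24·21] + [24·(-1) − 51·1]| = 5366, so the area is 2683.

5366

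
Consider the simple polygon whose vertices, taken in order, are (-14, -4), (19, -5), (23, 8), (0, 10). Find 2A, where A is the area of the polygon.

783

By the shoelace formula, twice the signed area is |((-14)·(-5) − 19·(-4)) + (19·8 − 23·(-5)) + (23·10 − 0·8) + (0·(-4) − (-14)·10)| = 783, so the area is 391.5.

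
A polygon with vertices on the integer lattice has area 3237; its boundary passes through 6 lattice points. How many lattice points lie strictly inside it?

3235

From Pick's theorem, I = A − B/2 + 1 = 3237 − 6/2 + 1 = 3235.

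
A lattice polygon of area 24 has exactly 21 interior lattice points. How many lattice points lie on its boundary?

Pick's theorem gives A = I + B/2 − 1, so B = 2(A − I + 1) = 2(24 − 21 + 1) = 8.

8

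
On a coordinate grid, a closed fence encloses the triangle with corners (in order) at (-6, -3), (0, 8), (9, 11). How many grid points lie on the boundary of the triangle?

The number of boundary lattice points is Σ gcd(|Δx|,|Δy|) = gcd(6,11) + gcd(9,3) + gcd(15,14) = 1+3+1 = 5.

5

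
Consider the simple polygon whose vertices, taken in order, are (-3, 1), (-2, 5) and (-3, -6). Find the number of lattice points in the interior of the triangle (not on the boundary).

0

By the shoelace formula, twice the signed area is |((-3)·5 − (-2)·1) + ((-2)·(-6) − (-3)·5) + ((-3)·1 − (-3)·(-6))| = 7, so the area is 3.5.
The number of boundary lattice points is Σ gcd(|Δx|,|Δy|) = gcd(1,4) + gcd(1,11) + gcd(0,7) = 1+1+7 = 9.
Pick's theorem gives I = A − B/2 + 1 = 3.5 − 9/2 + 1 = 0.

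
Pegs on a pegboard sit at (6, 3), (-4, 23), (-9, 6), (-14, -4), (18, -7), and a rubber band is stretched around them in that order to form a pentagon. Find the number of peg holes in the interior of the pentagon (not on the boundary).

Using the shoelace formula, 2A = |(6·23 − (-4)·3) + ((-4)·6 − (-9)·23) + ((-9)·(-4) − (-14)·6) + ((-14)·(-7) − 18·(-4)) + (18·3 − 6·(-7))| = 719, so the area is 719/2.
Along each edge there are gcd(|Δx|,|Δy|)+1 lattice points, so counting each shared vertex once the boundary has gcd(10,20) + gcd(5,17) + gcd(5,10) + gcd(32,3) + gcd(12,10) = 10+1+5+1+2 = 19.
Pick's theorem gives I = A − B/2 + 1 = 719/2 − 19/2 + 1 = 351.

351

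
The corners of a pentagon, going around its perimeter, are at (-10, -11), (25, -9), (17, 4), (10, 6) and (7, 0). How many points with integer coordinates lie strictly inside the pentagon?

278

Using the shoelace formula, 2A = |((-10)·(-9) − 25·(-11)) + (25·4 − 17·(-9)) + (17·6 − 10·4) + (10·0 − 7·6) + (7·(-11) − (-10)·0)| = 561, so the area is 280.5.
Summing gcd(|Δx|,|Δy|) over the edges gives the boundary count: gcd(35,2) + gcd(8,13) + gcd(7,2) + gcd(3,6) + gcd(17,11) = 1+1+1+3+1 = 7.
By Pick's theorem A = I + B/2 − 1, so I = 280.5 − 7/2 + 1 = 278.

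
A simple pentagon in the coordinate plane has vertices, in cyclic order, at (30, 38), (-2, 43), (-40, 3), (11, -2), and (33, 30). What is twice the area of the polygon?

By the shoelace formula, twice the signed area is |(30·43 − (-2)·38) + ((-2)·3 − (-40)·43) + ((-40)·(-2) − 11·3) + (11·30 − 33·(-2)) + (33·38 − 30·30)| = 3877, so the area is 3877/2.

3877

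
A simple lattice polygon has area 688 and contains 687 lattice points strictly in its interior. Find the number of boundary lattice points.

Pick's theorem gives A = I + B/2 − 1, so B = 2(A − I + 1) = 2(688 − 687 + 1) = 4.

4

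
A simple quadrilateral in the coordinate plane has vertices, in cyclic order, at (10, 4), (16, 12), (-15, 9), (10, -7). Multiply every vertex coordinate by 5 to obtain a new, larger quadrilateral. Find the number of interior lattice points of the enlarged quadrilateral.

6276

Using the shoelace formula, 2A = |(10·12 − 16·4) + (16·9 − (-15)·12) + ((-15)·(-7) − 10·9) + (10·4 − 10·(-7))| = 505, so the area is 252.5.
The number of boundary lattice points is Σ gcd(|Δx|,|Δy|) = gcd(6,8) + gcd(31,3) + gcd(25,16) + gcd(0,11) = 2+1+1+11 = 15.
Scaling by 5 multiplies the area by 5² = 25 (so the new area is 12625/2) and multiplies the boundary lattice-point count by 5, giving 75.
By Pick's theorem, the interior count of the dilated polygon is 12625/2 − 75/2 + 1 = 6276.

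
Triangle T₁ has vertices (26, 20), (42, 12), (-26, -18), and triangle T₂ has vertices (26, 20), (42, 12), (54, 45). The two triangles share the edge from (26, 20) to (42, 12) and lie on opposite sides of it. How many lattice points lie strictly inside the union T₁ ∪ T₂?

The union is the simple quadrilateral with vertices (26, 20), (-26, -18), (42, 12), (54, 45) in order.
By the shoelace formula, twice the signed area is |(26·(-18) − (-26)·20) + ((-26)·12 − 42·(-18)) + (42·45 − 54·12) + (54·20 − 26·45)| = 1648, so the area is 824.
Along each edge there are gcd(|Δx|,|Δy|)+1 lattice points, so counting each shared vertex once the boundary has gcd(52,38) + gcd(68,30) + gcd(12,33) + gcd(28,25) = 2+2+3+1 = 8.
By Pick's theorem I = A − B/2 + 1 = 824 − 8/2 + 1 = 821.

821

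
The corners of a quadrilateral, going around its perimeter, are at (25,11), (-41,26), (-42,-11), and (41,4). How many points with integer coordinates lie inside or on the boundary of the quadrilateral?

1643

By the shoelace formula, twice the signed area is |(25·26 − (-41)·11) + ((-41)·(-11) − (-42)·26) + ((-42)·4 − 41·(-11)) + (41·11 − 25·4)| = 3278, so the area is 1639.
Summing gcd(|Δx|,|Δy|) over the edges gives the boundary count: gcd(66,15) + gcd(1,37) + gcd(83,15) + gcd(16,7) = 3+1+1+1 = 6.
Pick's theorem gives I = A − B/2 + 1 = 1639 − 6/2 + 1 = 1637, so the closed region contains I + B = 1637 + 6 = 1643 lattice points.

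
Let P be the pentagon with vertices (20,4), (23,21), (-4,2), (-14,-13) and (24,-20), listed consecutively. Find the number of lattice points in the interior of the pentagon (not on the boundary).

808

By the shoelace formula, twice the signed area is |(20·21 − 23·4) + (23·2 − (-4)·21) + ((-4)·(-13) − (-14)·2) + ((-14)·(-20) − 24·(-13)) + (24·4 − 20·(-20))| = 1626, so the area is 813.
Summing gcd(|Δx|,|Δy|) over the edges gives the boundary count: gcd(3,17) + gcd(27,19) + gcd(10,15) + gcd(38,7) + gcd(4,24) = 1+1+5+1+4 = 12.
Pick's theorem gives I = A − B/2 + 1 = 813 − 12/2 + 1 = 808.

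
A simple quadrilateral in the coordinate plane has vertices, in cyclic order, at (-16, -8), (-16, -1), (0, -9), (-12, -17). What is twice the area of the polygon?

252

By the shoelace formula, twice the signed area is |[(-16)·(-1) − (-16)·(-8)] + [(-16)·(-9) − 0·(-1)] + [0·(-17) − (-12)·(-9)] + [(-12)·(-8) − (-16)·(-17)]| = 252, so the area is 126.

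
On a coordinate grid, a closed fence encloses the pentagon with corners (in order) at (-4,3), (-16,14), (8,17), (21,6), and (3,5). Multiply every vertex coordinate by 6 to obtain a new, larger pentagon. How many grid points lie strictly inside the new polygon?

The shoelace formula gives twice the area as |[(-4)·14 − (-16)·3] + [(-16)·17 − 8·14] + [8·6 − 21·17] + [21·5 − 3·6] + [3·3 − (-4)·5]| = 585, so the area is 585/2.
Along each edge there are gcd(|Δx|,|Δy|)+1 lattice points, so counting each shared vertex once the boundary has gcd(12,11) + gcd(24,3) + gcd(13,11) + gcd(18,1) + gcd(7,2) = 1+3+1+1+1 = 7.
Scaling by 6 multiplies the area by 6² = 36 (so the new area is 10530) and multiplies the boundary lattice-point count by 6, giving 42.
By Pick's theorem, the interior count of the dilated polygon is 10530 − 42/2 + 1 = 10510.

10510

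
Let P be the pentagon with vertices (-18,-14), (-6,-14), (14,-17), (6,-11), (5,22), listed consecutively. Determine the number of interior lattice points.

456

By the shoelace formula, twice the signed area is |[(-18)·(-14) − (-6)·(-14)] + [(-6)·(-17) − 14·(-14)] + [14·(-11) − 6·(-17)] + [6·22 − 5·(-11)] + [5·(-14) − (-18)·22]| = 927, so the area is 463.5.
Summing gcd(|Δx|,|Δy|) over the edges gives the boundary count: gcd(12,0) + gcd(20,3) + gcd(8,6) + gcd(1,33) + gcd(23,36) = 12+1+2+1+1 = 17.
By Pick's theorem A = I + B/2 − 1, so I = 463.5 − 17/2 + 1 = 456.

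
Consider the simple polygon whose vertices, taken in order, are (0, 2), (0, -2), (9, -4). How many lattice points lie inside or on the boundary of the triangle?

By the shoelace formula, twice the signed area is |[0·(-2) − 0·2] + [0·(-4) − 9·(-2)] + [9·2 − 0·(-4)]| = 36, so the area is 18.
Along each edge there are gcd(|Δx|,|Δy|)+1 lattice points, so counting each shared vertex once the boundary has gcd(0,4) + gcd(9,2) + gcd(9,6) = 4+1+3 = 8.
Pick's theorem gives I = A − B/2 + 1 = 18 − 8/2 + 1 = 15, so the closed region contains I + B = 15 + 8 = 23 lattice points.

23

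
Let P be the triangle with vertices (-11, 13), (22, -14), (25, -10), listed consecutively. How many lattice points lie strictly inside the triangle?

105

By the shoelace formula, twice the signed area is |[(-11)·(-14) − 22·13] + [22·(-10) − 25·(-14)] + [25·13 − (-11)·(-10)]| = 213, so the area is 213/2.
Along each edge there are gcd(|Δx|,|Δy|)+1 lattice points, so counting each shared vertex once the boundary has gcd(33,27) + gcd(3,4) + gcd(36,23) = 3+1+1 = 5.
Pick's theorem gives I = A − B/2 + 1 = 213/2 − 5/2 + 1 = 105.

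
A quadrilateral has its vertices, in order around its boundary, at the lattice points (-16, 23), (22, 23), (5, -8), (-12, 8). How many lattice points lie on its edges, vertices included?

The number of boundary lattice points is Σ gcd(|Δx|,|Δy|) = gcd(38,0) + gcd(17,31) + gcd(17,16) + gcd(4,15) = 38+1+1+1 = 41.

41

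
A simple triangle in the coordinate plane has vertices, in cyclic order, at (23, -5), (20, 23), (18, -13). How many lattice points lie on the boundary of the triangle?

4

The number of boundary lattice points is Σ gcd(|Δx|,|Δy|) = gcd(3,28) + gcd(2,36) + gcd(5,8) = 1+2+1 = 4.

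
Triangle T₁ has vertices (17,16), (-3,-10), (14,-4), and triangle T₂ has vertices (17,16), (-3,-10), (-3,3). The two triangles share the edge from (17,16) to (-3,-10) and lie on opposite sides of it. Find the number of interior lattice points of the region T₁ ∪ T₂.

284

The union is the simple quadrilateral with vertices (17,16), (14,-4), (-3,-10), (-3,3) in order.
Using the shoelace formula, 2A = |(17·(-4) − 14·16) + (14·(-10) − (-3)·(-4)) + ((-3)·3 − (-3)·(-10)) + ((-3)·16 − 17·3)| = 582, so the area is 291.
Summing gcd(|Δx|,|Δy|) over the edges gives the boundary count: gcd(3,20) + gcd(17,6) + gcd(0,13) + gcd(20,13) = 1+1+13+1 = 16.
By Pick's theorem I = A − B/2 + 1 = 291 − 16/2 + 1 = 284.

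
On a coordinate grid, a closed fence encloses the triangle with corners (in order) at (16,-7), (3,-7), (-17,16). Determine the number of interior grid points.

Using the shoelace formula, 2A = |[16·(-7) − 3·(-7)] + [3·16 − (-17)·(-7)] + [(-17)·(-7) − 16·16]| = 299, so the area is 149.5.
The number of boundary lattice points is Σ gcd(|Δx|,|Δy|) = gcd(13,0) + gcd(20,23) + gcd(33,23) = 13+1+1 = 15.
Pick's theorem gives I = A − B/2 + 1 = 149.5 − 15/2 + 1 = 143.

143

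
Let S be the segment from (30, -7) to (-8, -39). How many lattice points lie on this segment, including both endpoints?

3

The number of lattice points on a segment between lattice points is gcd(|Δx|,|Δy|) + 1 = gcd(38,32) + 1 = 2 + 1 = 3.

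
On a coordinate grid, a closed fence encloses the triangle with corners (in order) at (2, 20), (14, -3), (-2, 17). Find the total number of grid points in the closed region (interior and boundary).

By the shoelace formula, twice the signed area is |[2·(-3) − 14·20] + [14·17 − (-2)·(-3)] + [(-2)·20 − 2·17]| = 128, so the area is 64.
Summing gcd(|Δx|,|Δy|) over the edges gives the boundary count: gcd(12,23) + gcd(16,20) + gcd(4,3) = 1+4+1 = 6.
Pick's theorem gives I = A − B/2 + 1 = 64 − 6/2 + 1 = 62, so the closed region contains I + B = 62 + 6 = 68 lattice points.

68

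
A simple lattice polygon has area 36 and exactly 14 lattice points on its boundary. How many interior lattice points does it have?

Pick's theorem A = I + B/2 − 1 rearranges to I = A − B/2 + 1 = 36 − 14/2 + 1 = 30.

30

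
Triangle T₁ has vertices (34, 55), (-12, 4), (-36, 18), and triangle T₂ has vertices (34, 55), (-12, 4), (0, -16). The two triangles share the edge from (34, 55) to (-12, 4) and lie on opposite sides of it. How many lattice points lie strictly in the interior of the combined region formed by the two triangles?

The union is the simple quadrilateral with vertices (34, 55), (-36, 18), (-12, 4), (0, -16) in order.
The shoelace formula gives twice the area as |(34·18 − (-36)·55) + ((-36)·4 − (-12)·18) + ((-12)·(-16) − 0·4) + (0·55 − 34·(-16))| = 3400, so the area is 1700.
Along each edge there are gcd(|Δx|,|Δy|)+1 lattice points, so counting each shared vertex once the boundary has gcd(70,37) + gcd(24,14) + gcd(12,20) + gcd(34,71) = 1+2+4+1 = 8.
By Pick's theorem I = A − B/2 + 1 = 1700 − 8/2 + 1 = 1697.

1697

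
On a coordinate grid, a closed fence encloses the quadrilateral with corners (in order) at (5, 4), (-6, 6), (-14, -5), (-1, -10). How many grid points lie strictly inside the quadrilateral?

173

By the shoelace formula, twice the signed area is |[5·6 − (-6)·4] + [(-6)·(-5) − (-14)·6] + [(-14)·(-10) − (-1)·(-5)] + [(-1)·4 − 5·(-10)]| = 349, so the area is 349/2.
Along each edge there are gcd(|Δx|,|Δy|)+1 lattice points, so counting each shared vertex once the boundary has gcd(11,2) + gcd(8,11) + gcd(13,5) + gcd(6,14) = 1+1+1+2 = 5.
By Pick's theorem A = I + B/2 − 1, so I = 349/2 − 5/2 + 1 = 173.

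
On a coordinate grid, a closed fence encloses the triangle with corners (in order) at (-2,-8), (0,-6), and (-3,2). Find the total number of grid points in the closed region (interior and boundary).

Using the shoelace formula, 2A = |[(-2)·(-6) − 0·(-8)] + [0·2 − (-3)·(-6)] + [(-3)·(-8) − (-2)·2]| = 22, so the area is 11.
Along each edge there are gcd(|Δx|,|Δy|)+1 lattice points, so counting each shared vertex once the boundary has gcd(2,2) + gcd(3,8) + gcd(1,10) = 2+1+1 = 4.
Pick's theorem gives I = A − B/2 + 1 = 11 − 4/2 + 1 = 10, so the closed region contains I + B = 10 + 4 = 14 lattice points.

14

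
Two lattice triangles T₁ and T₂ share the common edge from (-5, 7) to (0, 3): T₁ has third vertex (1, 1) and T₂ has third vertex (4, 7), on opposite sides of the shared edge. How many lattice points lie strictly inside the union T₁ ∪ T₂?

The union is the simple quadrilateral with vertices (-5, 7), (1, 1), (0, 3), (4, 7) in order.
By the shoelace formula, twice the signed area is |[(-5)·1 − 1·7] + [1·3 − 0·1] + [0·7 − 4·3] + [4·7 − (-5)·7]| = 42, so the area is 21.
Summing gcd(|Δx|,|Δy|) over the edges gives the boundary count: gcd(6,6) + gcd(1,2) + gcd(4,4) + gcd(9,0) = 6+1+4+9 = 20.
By Pick's theorem I = A − B/2 + 1 = 21 − 20/2 + 1 = 12.

12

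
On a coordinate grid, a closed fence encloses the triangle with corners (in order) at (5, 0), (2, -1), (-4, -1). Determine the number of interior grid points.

0

By the shoelace formula, twice the signed area is |(5·(-1) − 2·0) + (2·(-1) − (-4)·(-1)) + ((-4)·0 − 5·(-1))| = 6, so the area is 3.
Along each edge there are gcd(|Δx|,|Δy|)+1 lattice points, so counting each shared vertex once the boundary has gcd(3,1) + gcd(6,0) + gcd(9,1) = 1+6+1 = 8.
By Pick's theorem A = I + B/2 − 1, so I = 3 − 8/2 + 1 = 0.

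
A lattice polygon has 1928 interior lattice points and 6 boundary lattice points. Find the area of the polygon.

Pick's theorem states A = I + B/2 − 1, so A = 1928 + 6/2 − 1 = 1930.

1930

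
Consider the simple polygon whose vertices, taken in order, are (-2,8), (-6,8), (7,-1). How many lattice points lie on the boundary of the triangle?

14

Summing gcd(|Δx|,|Δy|) over the edges gives the boundary count: gcd(4,0) + gcd(13,9) + gcd(9,9) = 4+1+9 = 14.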